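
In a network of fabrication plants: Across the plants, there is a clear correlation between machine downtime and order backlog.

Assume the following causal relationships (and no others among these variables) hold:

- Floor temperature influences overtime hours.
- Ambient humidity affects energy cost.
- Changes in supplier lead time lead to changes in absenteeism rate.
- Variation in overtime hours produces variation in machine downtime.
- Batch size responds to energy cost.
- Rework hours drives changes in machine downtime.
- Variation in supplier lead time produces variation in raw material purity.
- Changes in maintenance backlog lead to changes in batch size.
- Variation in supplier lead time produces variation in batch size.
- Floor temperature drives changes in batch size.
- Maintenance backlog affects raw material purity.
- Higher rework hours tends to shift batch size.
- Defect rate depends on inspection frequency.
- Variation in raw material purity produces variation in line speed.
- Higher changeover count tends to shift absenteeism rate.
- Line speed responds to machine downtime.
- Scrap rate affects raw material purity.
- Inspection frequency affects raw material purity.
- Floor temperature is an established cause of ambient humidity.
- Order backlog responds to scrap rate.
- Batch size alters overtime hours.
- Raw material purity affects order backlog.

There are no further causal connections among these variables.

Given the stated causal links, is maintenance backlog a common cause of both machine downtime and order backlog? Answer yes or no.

Maintenance backlog has a causal path to machine downtime (maintenance backlog → batch size → overtime hours → machine downtime) and to order backlog (maintenance backlog → raw material purity → order backlog), so it is a common cause of both — a confounder.

yes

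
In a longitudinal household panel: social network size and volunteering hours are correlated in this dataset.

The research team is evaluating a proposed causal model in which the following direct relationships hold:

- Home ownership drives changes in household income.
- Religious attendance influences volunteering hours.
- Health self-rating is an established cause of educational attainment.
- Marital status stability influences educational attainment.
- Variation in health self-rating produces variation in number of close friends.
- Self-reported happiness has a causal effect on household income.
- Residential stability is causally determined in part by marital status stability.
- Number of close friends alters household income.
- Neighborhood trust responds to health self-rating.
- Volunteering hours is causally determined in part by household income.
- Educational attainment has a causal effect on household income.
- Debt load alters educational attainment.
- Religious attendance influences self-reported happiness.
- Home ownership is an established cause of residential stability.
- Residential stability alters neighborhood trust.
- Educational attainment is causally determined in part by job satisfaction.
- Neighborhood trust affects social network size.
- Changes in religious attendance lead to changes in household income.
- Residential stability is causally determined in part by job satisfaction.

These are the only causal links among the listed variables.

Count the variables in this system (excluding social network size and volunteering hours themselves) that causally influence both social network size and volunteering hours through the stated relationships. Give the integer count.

4

The common causes are: health self-rating (to social network size via health self-rating → neighborhood trust → social network size; to volunteering hours via health self-rating → number of close friends → household income → volunteering hours); home ownership (to social network size via home ownership → residential stability → neighborhood trust → social network size; to volunteering hours via home ownership → household income → volunteering hours); job satisfaction (to social network size via job satisfaction → residential stability → neighborhood trust → social network size; to volunteering hours via job satisfaction → educational attainment → household income → volunteering hours); marital status stability (to social network size via marital status stability → residential stability → neighborhood trust → social network size; to volunteering hours via marital status stability → educational attainment → household income → volunteering hours).
Every other variable lacks a causal path to at least one of social network size and volunteering hours.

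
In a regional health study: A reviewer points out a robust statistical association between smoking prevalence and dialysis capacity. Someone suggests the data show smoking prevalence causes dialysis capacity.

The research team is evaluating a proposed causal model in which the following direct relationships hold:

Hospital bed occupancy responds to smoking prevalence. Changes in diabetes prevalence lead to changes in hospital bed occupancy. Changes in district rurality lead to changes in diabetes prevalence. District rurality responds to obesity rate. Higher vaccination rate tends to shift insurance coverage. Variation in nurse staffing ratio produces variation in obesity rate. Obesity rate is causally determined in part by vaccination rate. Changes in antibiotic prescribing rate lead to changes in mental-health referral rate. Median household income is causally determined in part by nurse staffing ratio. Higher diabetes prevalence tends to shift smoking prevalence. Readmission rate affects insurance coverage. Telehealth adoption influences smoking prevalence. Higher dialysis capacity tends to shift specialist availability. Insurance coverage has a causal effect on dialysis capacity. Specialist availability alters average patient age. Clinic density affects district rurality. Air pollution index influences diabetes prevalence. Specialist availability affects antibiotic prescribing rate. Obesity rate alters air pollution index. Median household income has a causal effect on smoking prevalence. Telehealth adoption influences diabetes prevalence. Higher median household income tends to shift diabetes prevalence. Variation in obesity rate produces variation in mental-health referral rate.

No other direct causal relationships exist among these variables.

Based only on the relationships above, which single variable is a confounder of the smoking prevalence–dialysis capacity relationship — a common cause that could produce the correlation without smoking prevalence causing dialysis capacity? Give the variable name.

vaccination rate

Vaccination rate has a causal path to smoking prevalence (vaccination rate → obesity rate → district rurality → diabetes prevalence → smoking prevalence) and a separate causal path to dialysis capacity (vaccination rate → insurance coverage → dialysis capacity), so it is a common cause of both.
No stated relationship gives smoking prevalence a causal route to dialysis capacity, so the correlation is explained by the shared upstream cause rather than a direct effect.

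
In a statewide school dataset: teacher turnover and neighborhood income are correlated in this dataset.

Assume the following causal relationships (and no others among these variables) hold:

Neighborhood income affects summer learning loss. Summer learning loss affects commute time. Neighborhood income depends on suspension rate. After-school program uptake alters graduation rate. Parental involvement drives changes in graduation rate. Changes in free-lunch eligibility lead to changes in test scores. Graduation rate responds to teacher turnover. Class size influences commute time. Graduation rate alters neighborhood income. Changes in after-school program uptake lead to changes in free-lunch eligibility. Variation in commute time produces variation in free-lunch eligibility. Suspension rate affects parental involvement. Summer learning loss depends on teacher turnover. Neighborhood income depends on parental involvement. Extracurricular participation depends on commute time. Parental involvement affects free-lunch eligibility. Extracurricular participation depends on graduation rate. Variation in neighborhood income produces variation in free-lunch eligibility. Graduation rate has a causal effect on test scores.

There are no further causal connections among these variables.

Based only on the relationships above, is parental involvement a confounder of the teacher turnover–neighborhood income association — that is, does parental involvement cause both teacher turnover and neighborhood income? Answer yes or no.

no

Parental involvement has no stated causal path to teacher turnover. A confounder must cause both variables, so parental involvement does not qualify.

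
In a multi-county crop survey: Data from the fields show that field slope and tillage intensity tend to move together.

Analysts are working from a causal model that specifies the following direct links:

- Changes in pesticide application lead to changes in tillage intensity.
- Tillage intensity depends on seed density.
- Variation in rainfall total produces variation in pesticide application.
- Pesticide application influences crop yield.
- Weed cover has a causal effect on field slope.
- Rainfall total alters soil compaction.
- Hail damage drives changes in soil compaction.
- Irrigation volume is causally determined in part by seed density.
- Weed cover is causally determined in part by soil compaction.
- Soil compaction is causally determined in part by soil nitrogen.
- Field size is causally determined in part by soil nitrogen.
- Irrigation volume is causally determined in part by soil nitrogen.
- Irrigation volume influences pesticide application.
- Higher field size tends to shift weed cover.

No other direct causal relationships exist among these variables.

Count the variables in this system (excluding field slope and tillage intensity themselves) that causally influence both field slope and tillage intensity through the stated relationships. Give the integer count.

The common causes are: rainfall total (to field slope via rainfall total → soil compaction → weed cover → field slope; to tillage intensity via rainfall total → pesticide application → tillage intensity); soil nitrogen (to field slope via soil nitrogen → soil compaction → weed cover → field slope; to tillage intensity via soil nitrogen → irrigation volume → pesticide application → tillage intensity).
Every other variable lacks a causal path to at least one of field slope and tillage intensity.

2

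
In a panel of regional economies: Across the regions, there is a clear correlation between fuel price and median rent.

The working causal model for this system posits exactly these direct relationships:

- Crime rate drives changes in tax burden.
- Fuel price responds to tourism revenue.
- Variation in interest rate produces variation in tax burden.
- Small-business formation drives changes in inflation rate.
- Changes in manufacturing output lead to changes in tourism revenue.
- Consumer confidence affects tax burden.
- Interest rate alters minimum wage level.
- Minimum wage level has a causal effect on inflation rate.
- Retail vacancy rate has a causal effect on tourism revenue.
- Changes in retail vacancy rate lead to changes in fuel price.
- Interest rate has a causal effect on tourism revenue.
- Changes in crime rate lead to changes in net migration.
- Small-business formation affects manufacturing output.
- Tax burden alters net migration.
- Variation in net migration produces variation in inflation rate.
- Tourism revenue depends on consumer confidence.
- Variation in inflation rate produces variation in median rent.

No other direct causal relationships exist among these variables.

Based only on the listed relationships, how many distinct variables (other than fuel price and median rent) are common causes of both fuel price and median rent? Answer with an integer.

The common causes are: consumer confidence (to fuel price via consumer confidence → tourism revenue → fuel price; to median rent via consumer confidence → tax burden → net migration → inflation rate → median rent); interest rate (to fuel price via interest rate → tourism revenue → fuel price; to median rent via interest rate → minimum wage level → inflation rate → median rent); small-business formation (to fuel price via small-business formation → manufacturing output → tourism revenue → fuel price; to median rent via small-business formation → inflation rate → median rent).
Every other variable lacks a causal path to at least one of fuel price and median rent.

3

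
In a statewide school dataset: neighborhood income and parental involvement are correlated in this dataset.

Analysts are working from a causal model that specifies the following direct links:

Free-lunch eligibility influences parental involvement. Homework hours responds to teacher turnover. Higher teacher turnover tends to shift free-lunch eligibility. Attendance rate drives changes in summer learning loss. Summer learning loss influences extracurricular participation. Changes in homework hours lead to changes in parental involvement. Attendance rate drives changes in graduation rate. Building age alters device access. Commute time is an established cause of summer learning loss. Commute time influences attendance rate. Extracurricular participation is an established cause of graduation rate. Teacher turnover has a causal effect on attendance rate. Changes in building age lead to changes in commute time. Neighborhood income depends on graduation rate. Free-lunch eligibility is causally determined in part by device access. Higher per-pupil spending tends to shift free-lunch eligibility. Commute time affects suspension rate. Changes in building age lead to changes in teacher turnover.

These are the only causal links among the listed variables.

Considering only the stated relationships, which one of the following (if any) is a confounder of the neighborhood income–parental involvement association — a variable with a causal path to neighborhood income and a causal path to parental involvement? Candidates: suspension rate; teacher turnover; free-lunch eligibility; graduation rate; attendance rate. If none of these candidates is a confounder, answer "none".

teacher turnover

Teacher turnover causes neighborhood income (teacher turnover → attendance rate → graduation rate → neighborhood income) and also causes parental involvement (teacher turnover → free-lunch eligibility → parental involvement); it is a common cause of both.
Each of the other candidates lacks a causal path to at least one of neighborhood income and parental involvement, so they do not confound the relationship.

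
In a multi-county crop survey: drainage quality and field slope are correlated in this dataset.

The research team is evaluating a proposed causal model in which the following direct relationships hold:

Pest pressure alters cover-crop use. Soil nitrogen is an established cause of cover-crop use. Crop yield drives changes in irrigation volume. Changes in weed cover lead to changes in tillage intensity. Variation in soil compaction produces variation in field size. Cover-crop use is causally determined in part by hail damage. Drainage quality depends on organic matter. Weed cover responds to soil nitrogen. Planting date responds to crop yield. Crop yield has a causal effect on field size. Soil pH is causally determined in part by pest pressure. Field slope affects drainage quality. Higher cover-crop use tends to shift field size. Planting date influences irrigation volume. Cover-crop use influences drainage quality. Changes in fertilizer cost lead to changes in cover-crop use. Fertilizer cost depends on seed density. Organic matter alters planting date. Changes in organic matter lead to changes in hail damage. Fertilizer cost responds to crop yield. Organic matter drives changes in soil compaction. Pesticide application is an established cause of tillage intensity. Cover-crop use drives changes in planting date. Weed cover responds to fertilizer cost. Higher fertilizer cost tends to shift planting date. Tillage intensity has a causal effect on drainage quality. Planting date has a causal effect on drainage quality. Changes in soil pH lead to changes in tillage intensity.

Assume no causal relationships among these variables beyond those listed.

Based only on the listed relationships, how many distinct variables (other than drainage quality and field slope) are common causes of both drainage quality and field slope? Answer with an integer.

No listed variable has a causal path to both drainage quality and field slope, so there are no common causes.

0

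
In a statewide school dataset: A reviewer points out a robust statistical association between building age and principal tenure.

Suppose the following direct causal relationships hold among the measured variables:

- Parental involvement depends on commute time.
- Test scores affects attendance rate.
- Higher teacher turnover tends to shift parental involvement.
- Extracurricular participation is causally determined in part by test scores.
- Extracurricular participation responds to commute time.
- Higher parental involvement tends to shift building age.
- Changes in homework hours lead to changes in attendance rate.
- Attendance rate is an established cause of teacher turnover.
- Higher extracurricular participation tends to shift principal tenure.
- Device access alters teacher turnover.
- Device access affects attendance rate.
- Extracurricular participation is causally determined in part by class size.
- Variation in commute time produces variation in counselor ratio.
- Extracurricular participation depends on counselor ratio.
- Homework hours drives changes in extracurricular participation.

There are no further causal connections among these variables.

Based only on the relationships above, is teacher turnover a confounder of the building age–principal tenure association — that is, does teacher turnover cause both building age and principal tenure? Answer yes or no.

no

Teacher turnover has no stated causal path to principal tenure. A confounder must cause both variables, so teacher turnover does not qualify.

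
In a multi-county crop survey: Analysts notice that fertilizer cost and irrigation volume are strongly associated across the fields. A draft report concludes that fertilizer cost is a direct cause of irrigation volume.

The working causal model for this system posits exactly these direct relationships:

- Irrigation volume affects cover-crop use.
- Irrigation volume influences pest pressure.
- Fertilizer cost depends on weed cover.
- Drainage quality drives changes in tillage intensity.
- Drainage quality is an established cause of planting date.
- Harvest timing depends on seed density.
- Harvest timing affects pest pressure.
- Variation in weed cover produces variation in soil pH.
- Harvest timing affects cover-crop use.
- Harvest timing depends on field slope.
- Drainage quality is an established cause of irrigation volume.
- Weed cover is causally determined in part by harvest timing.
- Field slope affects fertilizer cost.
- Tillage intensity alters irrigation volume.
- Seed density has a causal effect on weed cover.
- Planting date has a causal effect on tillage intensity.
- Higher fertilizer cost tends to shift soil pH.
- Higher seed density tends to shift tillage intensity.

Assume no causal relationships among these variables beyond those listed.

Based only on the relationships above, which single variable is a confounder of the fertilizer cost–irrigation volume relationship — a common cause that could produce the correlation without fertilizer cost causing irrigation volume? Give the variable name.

Seed density has a causal path to fertilizer cost (seed density → weed cover → fertilizer cost) and a separate causal path to irrigation volume (seed density → tillage intensity → irrigation volume), so it is a common cause of both.
No stated relationship gives fertilizer cost a causal route to irrigation volume, so the correlation is explained by the shared upstream cause rather than a direct effect.

seed density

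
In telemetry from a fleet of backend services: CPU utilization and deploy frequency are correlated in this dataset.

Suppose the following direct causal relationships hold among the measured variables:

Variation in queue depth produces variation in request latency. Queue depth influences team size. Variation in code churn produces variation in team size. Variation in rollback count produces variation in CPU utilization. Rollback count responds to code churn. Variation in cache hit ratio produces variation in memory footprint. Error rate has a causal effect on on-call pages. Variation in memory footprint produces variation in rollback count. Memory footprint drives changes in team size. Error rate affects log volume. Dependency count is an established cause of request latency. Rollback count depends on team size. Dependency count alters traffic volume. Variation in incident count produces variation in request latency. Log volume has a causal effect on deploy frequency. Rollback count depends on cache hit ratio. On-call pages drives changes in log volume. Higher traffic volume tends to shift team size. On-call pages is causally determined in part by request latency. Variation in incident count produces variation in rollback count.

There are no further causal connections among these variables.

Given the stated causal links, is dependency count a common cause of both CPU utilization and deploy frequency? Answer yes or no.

Dependency count has a causal path to CPU utilization (dependency count → traffic volume → team size → rollback count → CPU utilization) and to deploy frequency (dependency count → request latency → on-call pages → log volume → deploy frequency), so it is a common cause of both — a confounder.

yes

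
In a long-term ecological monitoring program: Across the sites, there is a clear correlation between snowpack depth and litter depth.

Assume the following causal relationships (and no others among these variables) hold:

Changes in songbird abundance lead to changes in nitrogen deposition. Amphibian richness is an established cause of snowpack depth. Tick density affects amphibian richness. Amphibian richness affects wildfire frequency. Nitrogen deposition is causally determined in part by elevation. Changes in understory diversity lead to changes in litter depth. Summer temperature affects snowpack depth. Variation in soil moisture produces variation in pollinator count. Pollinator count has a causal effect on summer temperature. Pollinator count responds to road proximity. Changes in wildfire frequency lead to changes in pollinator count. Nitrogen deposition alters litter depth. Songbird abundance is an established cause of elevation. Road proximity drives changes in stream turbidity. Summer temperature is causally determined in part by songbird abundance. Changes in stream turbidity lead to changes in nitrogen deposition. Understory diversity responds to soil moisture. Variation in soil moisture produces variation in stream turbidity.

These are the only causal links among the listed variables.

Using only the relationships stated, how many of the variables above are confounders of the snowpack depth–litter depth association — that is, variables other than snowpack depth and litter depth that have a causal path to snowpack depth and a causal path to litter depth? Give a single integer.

3

The common causes are: road proximity (to snowpack depth via road proximity → pollinator count → summer temperature → snowpack depth; to litter depth via road proximity → stream turbidity → nitrogen deposition → litter depth); soil moisture (to snowpack depth via soil moisture → pollinator count → summer temperature → snowpack depth; to litter depth via soil moisture → understory diversity → litter depth); songbird abundance (to snowpack depth via songbird abundance → summer temperature → snowpack depth; to litter depth via songbird abundance → nitrogen deposition → litter depth).
Every other variable lacks a causal path to at least one of snowpack depth and litter depth.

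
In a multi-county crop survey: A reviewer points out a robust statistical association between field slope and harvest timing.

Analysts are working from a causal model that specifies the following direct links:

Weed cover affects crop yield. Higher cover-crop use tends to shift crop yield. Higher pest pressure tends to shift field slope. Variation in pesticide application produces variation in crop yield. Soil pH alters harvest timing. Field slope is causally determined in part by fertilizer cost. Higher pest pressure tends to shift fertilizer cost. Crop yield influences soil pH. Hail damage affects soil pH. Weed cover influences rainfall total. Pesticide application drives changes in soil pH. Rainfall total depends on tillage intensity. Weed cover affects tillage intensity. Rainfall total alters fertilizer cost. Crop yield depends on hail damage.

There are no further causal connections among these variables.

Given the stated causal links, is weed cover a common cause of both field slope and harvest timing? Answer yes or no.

yes

Weed cover has a causal path to field slope (weed cover → rainfall total → fertilizer cost → field slope) and to harvest timing (weed cover → crop yield → soil pH → harvest timing), so it is a common cause of both — a confounder.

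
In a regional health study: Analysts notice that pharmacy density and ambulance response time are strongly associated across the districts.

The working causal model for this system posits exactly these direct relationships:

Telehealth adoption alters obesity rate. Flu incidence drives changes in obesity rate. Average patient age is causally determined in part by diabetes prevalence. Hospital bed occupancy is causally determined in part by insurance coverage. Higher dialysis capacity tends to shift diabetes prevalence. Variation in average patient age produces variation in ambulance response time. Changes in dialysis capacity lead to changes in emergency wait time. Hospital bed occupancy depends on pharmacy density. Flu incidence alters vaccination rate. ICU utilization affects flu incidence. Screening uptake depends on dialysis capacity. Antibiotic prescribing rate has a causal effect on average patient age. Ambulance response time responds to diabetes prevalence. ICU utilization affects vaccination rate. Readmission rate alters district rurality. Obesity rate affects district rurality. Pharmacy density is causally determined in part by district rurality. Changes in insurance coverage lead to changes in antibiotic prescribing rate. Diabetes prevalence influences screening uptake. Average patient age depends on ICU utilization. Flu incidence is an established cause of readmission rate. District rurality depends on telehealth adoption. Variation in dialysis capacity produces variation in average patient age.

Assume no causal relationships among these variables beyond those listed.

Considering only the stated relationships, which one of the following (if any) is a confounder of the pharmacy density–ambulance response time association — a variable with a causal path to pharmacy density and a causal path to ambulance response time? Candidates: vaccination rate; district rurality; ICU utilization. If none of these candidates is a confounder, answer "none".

ICU utilization

ICU utilization causes pharmacy density (ICU utilization → flu incidence → obesity rate → district rurality → pharmacy density) and also causes ambulance response time (ICU utilization → average patient age → ambulance response time); it is a common cause of both.
Each of the other candidates lacks a causal path to at least one of pharmacy density and ambulance response time, so they do not confound the relationship.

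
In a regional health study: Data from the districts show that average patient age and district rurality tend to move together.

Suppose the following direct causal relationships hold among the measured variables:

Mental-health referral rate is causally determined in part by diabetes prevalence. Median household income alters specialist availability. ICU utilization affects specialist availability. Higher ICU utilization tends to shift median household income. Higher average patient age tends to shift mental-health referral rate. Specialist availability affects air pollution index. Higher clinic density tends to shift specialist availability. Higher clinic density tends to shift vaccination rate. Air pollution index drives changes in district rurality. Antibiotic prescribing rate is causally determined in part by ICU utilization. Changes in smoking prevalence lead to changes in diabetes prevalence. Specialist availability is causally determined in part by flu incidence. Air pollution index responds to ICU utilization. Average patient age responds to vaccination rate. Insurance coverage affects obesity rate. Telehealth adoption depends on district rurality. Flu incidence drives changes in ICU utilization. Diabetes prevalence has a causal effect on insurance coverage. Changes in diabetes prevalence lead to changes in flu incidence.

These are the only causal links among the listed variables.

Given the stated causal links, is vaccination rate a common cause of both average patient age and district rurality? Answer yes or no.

no

Vaccination rate has no stated causal path to district rurality. A confounder must cause both variables, so vaccination rate does not qualify.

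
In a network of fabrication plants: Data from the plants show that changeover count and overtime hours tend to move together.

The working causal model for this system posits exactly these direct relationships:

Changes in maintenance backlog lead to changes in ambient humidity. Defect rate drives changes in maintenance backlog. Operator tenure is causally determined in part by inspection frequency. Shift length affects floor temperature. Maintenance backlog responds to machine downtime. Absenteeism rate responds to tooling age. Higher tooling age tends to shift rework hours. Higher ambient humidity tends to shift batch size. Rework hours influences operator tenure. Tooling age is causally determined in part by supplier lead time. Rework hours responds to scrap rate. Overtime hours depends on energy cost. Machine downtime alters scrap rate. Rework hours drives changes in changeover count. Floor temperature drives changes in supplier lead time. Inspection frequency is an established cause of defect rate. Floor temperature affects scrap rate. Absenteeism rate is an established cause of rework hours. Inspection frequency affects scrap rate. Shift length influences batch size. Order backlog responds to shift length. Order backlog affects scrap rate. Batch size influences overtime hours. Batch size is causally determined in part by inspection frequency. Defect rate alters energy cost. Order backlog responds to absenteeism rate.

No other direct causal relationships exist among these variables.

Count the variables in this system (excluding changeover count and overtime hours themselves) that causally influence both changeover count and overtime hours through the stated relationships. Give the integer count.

3

The common causes are: inspection frequency (to changeover count via inspection frequency → scrap rate → rework hours → changeover count; to overtime hours via inspection frequency → batch size → overtime hours); machine downtime (to changeover count via machine downtime → scrap rate → rework hours → changeover count; to overtime hours via machine downtime → maintenance backlog → ambient humidity → batch size → overtime hours); shift length (to changeover count via shift length → order backlog → scrap rate → rework hours → changeover count; to overtime hours via shift length → batch size → overtime hours).
Every other variable lacks a causal path to at least one of changeover count and overtime hours.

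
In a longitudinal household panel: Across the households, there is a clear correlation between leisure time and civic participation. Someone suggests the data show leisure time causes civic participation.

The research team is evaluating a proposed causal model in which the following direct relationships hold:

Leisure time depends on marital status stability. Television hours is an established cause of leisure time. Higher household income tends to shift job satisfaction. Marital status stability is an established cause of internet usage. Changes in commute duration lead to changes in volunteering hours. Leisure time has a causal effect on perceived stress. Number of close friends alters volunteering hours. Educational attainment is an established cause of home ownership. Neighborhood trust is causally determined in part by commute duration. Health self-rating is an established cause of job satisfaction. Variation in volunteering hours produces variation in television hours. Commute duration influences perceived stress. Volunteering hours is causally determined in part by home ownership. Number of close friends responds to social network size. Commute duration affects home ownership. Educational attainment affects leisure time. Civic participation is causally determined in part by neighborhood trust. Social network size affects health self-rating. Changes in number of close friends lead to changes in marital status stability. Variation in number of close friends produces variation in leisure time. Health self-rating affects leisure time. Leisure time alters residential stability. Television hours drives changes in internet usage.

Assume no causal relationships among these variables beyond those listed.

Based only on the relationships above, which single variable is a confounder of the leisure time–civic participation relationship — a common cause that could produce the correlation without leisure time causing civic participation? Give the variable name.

Commute duration has a causal path to leisure time (commute duration → volunteering hours → television hours → leisure time) and a separate causal path to civic participation (commute duration → neighborhood trust → civic participation), so it is a common cause of both.
No stated relationship gives leisure time a causal route to civic participation, so the correlation is explained by the shared upstream cause rather than a direct effect.

commute duration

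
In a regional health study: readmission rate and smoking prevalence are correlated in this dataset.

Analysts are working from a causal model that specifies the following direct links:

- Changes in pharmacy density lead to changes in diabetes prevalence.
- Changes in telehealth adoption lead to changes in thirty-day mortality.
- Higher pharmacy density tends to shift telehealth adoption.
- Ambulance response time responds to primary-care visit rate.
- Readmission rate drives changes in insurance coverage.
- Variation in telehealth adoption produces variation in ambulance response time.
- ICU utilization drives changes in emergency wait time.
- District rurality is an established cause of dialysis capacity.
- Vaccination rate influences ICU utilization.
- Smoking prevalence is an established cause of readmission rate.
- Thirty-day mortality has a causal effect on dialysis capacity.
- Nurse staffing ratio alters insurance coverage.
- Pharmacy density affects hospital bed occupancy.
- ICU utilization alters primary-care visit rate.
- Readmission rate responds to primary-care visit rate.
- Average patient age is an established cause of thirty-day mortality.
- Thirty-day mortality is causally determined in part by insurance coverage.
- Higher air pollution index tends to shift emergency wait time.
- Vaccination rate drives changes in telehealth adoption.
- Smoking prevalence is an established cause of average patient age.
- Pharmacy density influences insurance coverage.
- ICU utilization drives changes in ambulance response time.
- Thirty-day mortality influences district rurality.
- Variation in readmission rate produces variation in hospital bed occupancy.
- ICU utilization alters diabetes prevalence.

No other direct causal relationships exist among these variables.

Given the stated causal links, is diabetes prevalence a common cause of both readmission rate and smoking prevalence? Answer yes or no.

Diabetes prevalence has no stated causal path to either readmission rate or smoking prevalence. A confounder must cause both variables, so diabetes prevalence does not qualify.

no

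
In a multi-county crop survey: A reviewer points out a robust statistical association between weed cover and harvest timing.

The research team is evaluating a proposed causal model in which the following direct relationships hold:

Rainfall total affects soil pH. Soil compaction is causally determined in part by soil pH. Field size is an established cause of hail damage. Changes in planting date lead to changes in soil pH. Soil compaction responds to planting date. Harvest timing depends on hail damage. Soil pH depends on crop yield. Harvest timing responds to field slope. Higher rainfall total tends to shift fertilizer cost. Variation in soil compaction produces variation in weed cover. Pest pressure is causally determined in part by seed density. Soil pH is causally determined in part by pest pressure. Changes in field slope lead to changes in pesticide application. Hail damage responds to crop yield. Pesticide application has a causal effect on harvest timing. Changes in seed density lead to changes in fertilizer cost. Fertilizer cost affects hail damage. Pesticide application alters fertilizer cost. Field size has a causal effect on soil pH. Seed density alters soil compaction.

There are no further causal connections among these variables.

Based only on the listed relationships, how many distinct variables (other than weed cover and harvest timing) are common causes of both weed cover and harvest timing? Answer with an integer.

4

The common causes are: crop yield (to weed cover via crop yield → soil pH → soil compaction → weed cover; to harvest timing via crop yield → hail damage → harvest timing); field size (to weed cover via field size → soil pH → soil compaction → weed cover; to harvest timing via field size → hail damage → harvest timing); rainfall total (to weed cover via rainfall total → soil pH → soil compaction → weed cover; to harvest timing via rainfall total → fertilizer cost → hail damage → harvest timing); seed density (to weed cover via seed density → soil compaction → weed cover; to harvest timing via seed density → fertilizer cost → hail damage → harvest timing).
Every other variable lacks a causal path to at least one of weed cover and harvest timing.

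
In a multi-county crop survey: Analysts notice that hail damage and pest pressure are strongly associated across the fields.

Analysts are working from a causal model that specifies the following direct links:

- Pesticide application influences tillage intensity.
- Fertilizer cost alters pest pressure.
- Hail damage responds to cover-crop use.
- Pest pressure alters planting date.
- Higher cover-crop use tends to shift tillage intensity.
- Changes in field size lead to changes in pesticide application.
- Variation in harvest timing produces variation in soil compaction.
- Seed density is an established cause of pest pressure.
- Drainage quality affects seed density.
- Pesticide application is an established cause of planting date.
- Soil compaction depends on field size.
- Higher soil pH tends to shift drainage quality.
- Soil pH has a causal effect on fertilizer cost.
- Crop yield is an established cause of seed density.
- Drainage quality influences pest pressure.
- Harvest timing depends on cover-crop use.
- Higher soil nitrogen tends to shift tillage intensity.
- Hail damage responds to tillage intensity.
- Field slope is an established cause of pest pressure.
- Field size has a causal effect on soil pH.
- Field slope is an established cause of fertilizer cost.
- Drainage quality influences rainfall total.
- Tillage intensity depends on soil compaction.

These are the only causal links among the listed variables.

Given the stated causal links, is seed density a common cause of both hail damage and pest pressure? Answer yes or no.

no

Seed density has no stated causal path to hail damage. A confounder must cause both variables, so seed density does not qualify.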